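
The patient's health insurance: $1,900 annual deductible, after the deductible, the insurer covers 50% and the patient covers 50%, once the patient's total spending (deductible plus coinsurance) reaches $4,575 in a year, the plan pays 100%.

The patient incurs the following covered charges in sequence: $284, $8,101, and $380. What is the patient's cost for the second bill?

#1 ($284): fully absorbed by the deductible. Cost to patient: $284. OOP to date $284.
#2 ($8,101): deductible takes $1,616, $6,485 remains; coinsurance $6,485 × 50% = $3,242.50. Claim cost before the cap: $1,616 + $3,242.50 = $4,858.50. Adding that to $284 gives $5,142.50, past the $4,575 cap; patient pays only $4,575 − $284 = $4,291.

$4,291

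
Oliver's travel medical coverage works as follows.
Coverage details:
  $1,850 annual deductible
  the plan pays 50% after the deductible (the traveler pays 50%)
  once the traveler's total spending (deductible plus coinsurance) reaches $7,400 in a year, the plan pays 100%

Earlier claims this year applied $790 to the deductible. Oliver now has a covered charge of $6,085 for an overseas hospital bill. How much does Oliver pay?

Deductible still to meet: $1,850 − $790 = $1,060.
The remaining $5,025 (= $6,085 − $1,060) moves to coinsurance.
Traveler's 50% share of $5,025 is $2,512.50.
So the traveler owes $1,060 + $2,512.50 = $3,572.50 before any cap.
Cumulative spending $790 + $3,572.50 = $4,362.50 stays under the $7,400 maximum.

$3,572.50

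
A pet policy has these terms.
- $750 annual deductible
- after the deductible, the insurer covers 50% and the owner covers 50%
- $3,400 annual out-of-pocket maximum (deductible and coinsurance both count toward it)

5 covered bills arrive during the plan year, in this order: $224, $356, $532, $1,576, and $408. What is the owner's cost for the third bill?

#1 ($224): entire amount goes to the deductible. Cost to owner: $224. OOP to date $224.
#2 ($356): all of it applies to the deductible. Owner pays $356; OOP now $580.
#3 ($532): $170 finishes the deductible; $362 goes to coinsurance; owner's 50% is $181. Owner owes $351 (running OOP $931).

$351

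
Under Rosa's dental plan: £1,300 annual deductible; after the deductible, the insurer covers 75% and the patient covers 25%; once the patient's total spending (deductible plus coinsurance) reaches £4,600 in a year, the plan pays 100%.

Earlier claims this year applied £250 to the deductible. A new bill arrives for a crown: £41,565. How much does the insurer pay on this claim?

£37,215

Remaining deductible: £1,300 − £250 = £1,050.
After the £1,050 deductible portion, £41,565 − £1,050 = £40,515 is subject to coinsurance.
Patient's 25% share of £40,515 is £10,128.75.
Patient responsibility before any cap: £1,050 + £10,128.75 = £11,178.75.
Year-to-date out-of-pocket would reach £250 + £11,178.75 = £11,428.75, above the £4,600 maximum, so the patient pays only £4,600 − £250 = £4,350.
Insurer pays the balance: £41,565 − £4,350 = £37,215.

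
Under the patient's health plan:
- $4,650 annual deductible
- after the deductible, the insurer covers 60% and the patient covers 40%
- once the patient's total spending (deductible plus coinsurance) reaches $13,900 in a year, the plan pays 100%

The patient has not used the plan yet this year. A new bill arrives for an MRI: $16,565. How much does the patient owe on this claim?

$9,416

Deductible not yet touched, so the first $4,650 of the bill goes to the deductible.
The remaining $11,915 (= $16,565 − $4,650) moves to coinsurance.
Patient's 40% share of $11,915 is $4,766.
Patient responsibility before any cap: $4,650 + $4,766 = $9,416.
Year-to-date out-of-pocket becomes $0 + $9,416 = $9,416, still under the $13,900 maximum, so no cap applies.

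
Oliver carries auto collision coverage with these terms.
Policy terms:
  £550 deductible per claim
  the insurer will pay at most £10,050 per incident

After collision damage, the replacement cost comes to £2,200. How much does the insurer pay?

£1,650

After the deductible, £2,200 − £550 = £1,650 remains.
£1,650 ≤ £10,050, so the limit doesn't bind; insurer pays £1,650.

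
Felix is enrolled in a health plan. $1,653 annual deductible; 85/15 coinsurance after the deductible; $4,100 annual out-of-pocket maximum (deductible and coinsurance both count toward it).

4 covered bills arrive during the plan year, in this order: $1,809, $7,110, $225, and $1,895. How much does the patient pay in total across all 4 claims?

Claim 1 — $1,809: $1,653 finishes the deductible; $156 goes to coinsurance; patient's 15% is $23.40. Patient pays $1,676.40; OOP now $1,676.40.
Claim 2 — $7,110: 15% coinsurance on $7,110 = $1,066.50. Patient pays $1,066.50; OOP now $2,742.90.
Claim 3 — $225: deductible already satisfied, so patient's share is 15% × $225 = $33.75. Cost to patient: $33.75. OOP to date $2,776.65.
Claim 4 — $1,895: deductible met; 15% of $1,895 = $284.25. Patient pays $284.25; OOP now $3,060.90.
Summing the patient's payments: $1,676.40 + $1,066.50 + $33.75 + $284.25 = $3,060.90.

$3,060.90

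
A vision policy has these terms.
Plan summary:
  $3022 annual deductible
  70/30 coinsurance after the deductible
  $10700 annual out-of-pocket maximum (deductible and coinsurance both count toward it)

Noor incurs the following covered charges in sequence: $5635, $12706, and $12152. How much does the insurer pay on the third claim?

Claim 1 — $5635: $3022 finishes the deductible; $2613 goes to coinsurance; 30% of $2613 = $783.90. Member pays $3805.90; OOP now $3805.90. Plan pays $5635 − $3805.90 = $1829.10.
Claim 2 — $12706: 30% coinsurance on $12706 = $3811.80. Cost to member: $3811.80. OOP to date $7617.70. Insurer: $12706 − $3811.80 = $8894.20.
Claim 3 — $12152: deductible already satisfied, so member's share is 30% × $12152 = $3645.60. That would push OOP to $11263.30, over the $10700 cap, so member pays $10700 − $7617.70 = $3082.30. Plan pays $12152 − $3082.30 = $9069.70.

$9069.70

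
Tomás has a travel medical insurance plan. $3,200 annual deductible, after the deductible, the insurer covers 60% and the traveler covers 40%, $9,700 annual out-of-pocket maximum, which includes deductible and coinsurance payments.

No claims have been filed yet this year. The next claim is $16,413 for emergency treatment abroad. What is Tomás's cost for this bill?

Nothing has been paid toward the $3,200 deductible, so the first $3,200 of this charge is applied there.
The remaining $13,213 (= $16,413 − $3,200) moves to coinsurance.
Coinsurance: $13,213 × 40% = $5,285.20.
That puts the traveler's cost at $3,200 + $5,285.20 = $8,485.20 before any cap.
Cumulative spending $0 + $8,485.20 = $8,485.20 stays under the $9,700 maximum.

$8,485.20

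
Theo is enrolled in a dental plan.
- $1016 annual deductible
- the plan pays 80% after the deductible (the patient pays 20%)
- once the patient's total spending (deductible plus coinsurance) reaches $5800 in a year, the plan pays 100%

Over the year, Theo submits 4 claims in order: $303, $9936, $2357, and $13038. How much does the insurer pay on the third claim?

Claim 1 ($303): entire amount goes to the deductible. Patient pays $303; OOP now $303. Insurer: $303 − $303 = $0.
Claim 2 ($9936): $713 to deductible, leaving $9223; 20% of $9223 = $1844.60. Cost to patient: $2557.60. OOP to date $2860.60. Insurer: $9936 − $2557.60 = $7378.40.
Claim 3 ($2357): deductible already satisfied, so patient's share is 20% × $2357 = $471.40. Cost to patient: $471.40. OOP to date $3332. Plan pays $2357 − $471.40 = $1885.60.

$1885.60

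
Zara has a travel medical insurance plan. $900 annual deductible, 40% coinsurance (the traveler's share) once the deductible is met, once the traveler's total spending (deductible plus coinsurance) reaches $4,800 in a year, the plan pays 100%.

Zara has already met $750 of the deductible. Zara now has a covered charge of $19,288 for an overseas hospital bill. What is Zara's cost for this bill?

$750 of the $900 deductible is already met, leaving $150.
After the $150 deductible portion, $19,288 − $150 = $19,138 is subject to coinsurance.
Traveler's 40% share of $19,138 is $7,655.20.
That puts the traveler's cost at $150 + $7,655.20 = $7,805.20 before any cap.
Year-to-date out-of-pocket would reach $750 + $7,805.20 = $8,555.20, above the $4,800 maximum, so the traveler pays only $4,800 − $750 = $4,050.

$4,050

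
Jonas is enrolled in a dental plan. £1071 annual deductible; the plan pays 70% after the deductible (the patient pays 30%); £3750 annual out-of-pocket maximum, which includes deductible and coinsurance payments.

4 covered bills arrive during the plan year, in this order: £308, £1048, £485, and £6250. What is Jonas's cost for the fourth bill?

#1 (£308): all of it applies to the deductible. Cost to patient: £308. OOP to date £308.
#2 (£1048): £763 to deductible, leaving £285; 30% of £285 = £85.50. Patient pays £848.50; OOP now £1156.50.
#3 (£485): deductible met; 30% of £485 = £145.50. Patient pays £145.50; OOP now £1302.
#4 (£6250): 30% coinsurance on £6250 = £1875. Patient pays £1875; OOP now £3177.

£1875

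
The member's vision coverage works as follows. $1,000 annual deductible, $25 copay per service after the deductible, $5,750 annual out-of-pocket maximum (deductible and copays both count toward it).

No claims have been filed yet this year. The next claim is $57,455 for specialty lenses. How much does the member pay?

The full $1,000 deductible is still open; $1,000 of this bill applies to it.
The remaining $56,455 (= $57,455 − $1,000) moves to the copay.
Copay on this service: $25.
So the member owes $1,000 + $25 = $1,025 before any cap.
Year-to-date out-of-pocket becomes $0 + $1,025 = $1,025, still under the $5,750 maximum, so no cap applies.

$1,025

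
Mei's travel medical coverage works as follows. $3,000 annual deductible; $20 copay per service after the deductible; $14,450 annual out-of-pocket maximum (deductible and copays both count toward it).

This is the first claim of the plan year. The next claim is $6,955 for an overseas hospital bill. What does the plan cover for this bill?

Nothing has been paid toward the $3,000 deductible, so the first $3,000 of this charge is applied there.
That leaves $6,955 − $3,000 = $3,955 for the copay.
Copay on this service: $20.
So the traveler owes $3,000 + $20 = $3,020 before any cap.
Cumulative spending $0 + $3,020 = $3,020 stays under the $14,450 maximum.
The plan picks up $6,955 − $3,020 = $3,935.

$3,935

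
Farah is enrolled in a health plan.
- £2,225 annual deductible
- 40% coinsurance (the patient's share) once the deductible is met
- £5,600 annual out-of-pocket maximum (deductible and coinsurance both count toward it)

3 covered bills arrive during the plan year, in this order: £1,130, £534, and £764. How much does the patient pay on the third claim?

£642.20

#1 (£1,130): fully absorbed by the deductible. Cost to patient: £1,130. OOP to date £1,130.
#2 (£534): entire amount goes to the deductible. Patient owes £534 (running OOP £1,664).
#3 (£764): £561 to deductible, leaving £203; patient's 40% is £81.20. Patient pays £642.20; OOP now £2,306.20.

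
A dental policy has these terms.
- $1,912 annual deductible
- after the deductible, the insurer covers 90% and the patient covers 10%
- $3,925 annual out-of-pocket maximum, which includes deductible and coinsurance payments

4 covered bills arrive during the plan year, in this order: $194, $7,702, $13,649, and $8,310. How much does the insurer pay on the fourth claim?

$8,260.30

Claim 1 — $194: fully absorbed by the deductible. Cost to patient: $194. OOP to date $194. Plan pays $194 − $194 = $0.
Claim 2 — $7,702: deductible takes $1,718, $5,984 remains; 10% of $5,984 = $598.40. Patient pays $2,316.40; OOP now $2,510.40. Insurer: $7,702 − $2,316.40 = $5,385.60.
Claim 3 — $13,649: deductible already satisfied, so patient's share is 10% × $13,649 = $1,364.90. Patient pays $1,364.90; OOP now $3,875.30. Plan pays $13,649 − $1,364.90 = $12,284.10.
Claim 4 — $8,310: 10% coinsurance on $8,310 = $831. Adding that to $3,875.30 gives $4,706.30, past the $3,925 cap; patient pays only $3,925 − $3,875.30 = $49.70. Plan pays $8,310 − $49.70 = $8,260.30.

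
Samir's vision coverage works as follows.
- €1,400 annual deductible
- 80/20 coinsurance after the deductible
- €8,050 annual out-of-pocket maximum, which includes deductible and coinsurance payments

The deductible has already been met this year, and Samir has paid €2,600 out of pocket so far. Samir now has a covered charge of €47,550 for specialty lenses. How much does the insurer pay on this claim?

With the deductible met, the entire €47,550 is subject to coinsurance.
20% of €47,550 = €9,510 falls to the member.
That would bring total out-of-pocket to €12,110, past the €8,050 cap. The member is capped at €8,050 − €2,600 = €5,450 on this claim.
Insurer pays the balance: €47,550 − €5,450 = €42,100.

€42,100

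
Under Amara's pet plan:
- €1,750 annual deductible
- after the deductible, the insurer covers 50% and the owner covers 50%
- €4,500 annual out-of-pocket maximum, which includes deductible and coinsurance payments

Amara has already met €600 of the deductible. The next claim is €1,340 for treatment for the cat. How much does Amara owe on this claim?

€1,245

Remaining deductible: €1,750 − €600 = €1,150.
The remaining €190 (= €1,340 − €1,150) moves to coinsurance.
50% of €190 = €95 falls to the owner.
Owner responsibility before any cap: €1,150 + €95 = €1,245.
Year-to-date out-of-pocket becomes €600 + €1,245 = €1,845, still under the €4,500 maximum, so no cap applies.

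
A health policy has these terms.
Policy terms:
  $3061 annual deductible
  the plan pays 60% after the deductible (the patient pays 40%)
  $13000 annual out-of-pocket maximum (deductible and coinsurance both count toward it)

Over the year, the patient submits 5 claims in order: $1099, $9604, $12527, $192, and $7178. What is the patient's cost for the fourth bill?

Claim 1 — $1099: fully absorbed by the deductible. Cost to patient: $1099. OOP to date $1099.
Claim 2 — $9604: $1962 finishes the deductible; $7642 goes to coinsurance; patient's 40% is $3056.80. Patient pays $5018.80; OOP now $6117.80.
Claim 3 — $12527: 40% coinsurance on $12527 = $5010.80. Patient owes $5010.80 (running OOP $11128.60).
Claim 4 — $192: 40% coinsurance on $192 = $76.80. Patient owes $76.80 (running OOP $11205.40).

$76.80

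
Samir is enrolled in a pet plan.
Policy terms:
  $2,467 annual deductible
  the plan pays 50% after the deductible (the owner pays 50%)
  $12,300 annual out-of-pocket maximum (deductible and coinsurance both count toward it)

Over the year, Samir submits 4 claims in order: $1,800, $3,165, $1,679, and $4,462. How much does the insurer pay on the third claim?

$839.50

Claim 1 ($1,800): entire amount goes to the deductible. Cost to owner: $1,800. OOP to date $1,800. Plan pays $1,800 − $1,800 = $0.
Claim 2 ($3,165): deductible takes $667, $2,498 remains; 50% of $2,498 = $1,249. Owner pays $1,916; OOP now $3,716. Insurer: $3,165 − $1,916 = $1,249.
Claim 3 ($1,679): 50% coinsurance on $1,679 = $839.50. Cost to owner: $839.50. OOP to date $4,555.50. Plan pays $1,679 − $839.50 = $839.50.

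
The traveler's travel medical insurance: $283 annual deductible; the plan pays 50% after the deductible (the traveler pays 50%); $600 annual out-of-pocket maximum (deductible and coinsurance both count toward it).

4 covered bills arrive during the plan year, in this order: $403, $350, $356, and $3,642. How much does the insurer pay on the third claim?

$274

Claim 1 ($403): deductible takes $283, $120 remains; coinsurance $120 × 50% = $60. Traveler pays $343; OOP now $343. Insurer: $403 − $343 = $60.
Claim 2 ($350): 50% coinsurance on $350 = $175. Traveler pays $175; OOP now $518. Insurer: $350 − $175 = $175.
Claim 3 ($356): deductible met; 50% of $356 = $178. That would push OOP to $696, over the $600 cap, so traveler pays $600 − $518 = $82. Insurer: $356 − $82 = $274.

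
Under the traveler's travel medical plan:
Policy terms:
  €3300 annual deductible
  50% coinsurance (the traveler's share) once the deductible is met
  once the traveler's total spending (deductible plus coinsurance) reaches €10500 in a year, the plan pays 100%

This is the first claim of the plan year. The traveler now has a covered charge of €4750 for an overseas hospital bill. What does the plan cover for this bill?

Nothing has been paid toward the €3300 deductible, so the first €3300 of this charge is applied there.
The remaining €1450 (= €4750 − €3300) moves to coinsurance.
Coinsurance: €1450 × 50% = €725.
Traveler responsibility before any cap: €3300 + €725 = €4025.
Total out-of-pocket so far would be €0 + €4025 = €4025, below the €10500 cap — no reduction.
Insurer pays the balance: €4750 − €4025 = €725.

€725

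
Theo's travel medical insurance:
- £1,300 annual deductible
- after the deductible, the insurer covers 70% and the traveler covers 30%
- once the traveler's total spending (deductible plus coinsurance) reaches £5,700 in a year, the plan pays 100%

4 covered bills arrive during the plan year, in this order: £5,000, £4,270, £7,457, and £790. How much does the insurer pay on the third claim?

Claim 1 (£5,000): £1,300 finishes the deductible; £3,700 goes to coinsurance; traveler's 30% is £1,110. Traveler owes £2,410 (running OOP £2,410). Plan pays £5,000 − £2,410 = £2,590.
Claim 2 (£4,270): deductible met; 30% of £4,270 = £1,281. Traveler owes £1,281 (running OOP £3,691). Insurer: £4,270 − £1,281 = £2,989.
Claim 3 (£7,457): 30% coinsurance on £7,457 = £2,237.10. OOP would hit £5,928.10 > £5,700, so the cap limits the traveler to £5,700 − £3,691 = £2,009. Plan pays £7,457 − £2,009 = £5,448.

£5,448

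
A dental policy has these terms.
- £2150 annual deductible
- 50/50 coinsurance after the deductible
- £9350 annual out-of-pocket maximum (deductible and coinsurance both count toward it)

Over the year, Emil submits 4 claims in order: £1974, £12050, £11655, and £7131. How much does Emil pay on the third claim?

Claim 1 (£1974): entire amount goes to the deductible. Patient owes £1974 (running OOP £1974).
Claim 2 (£12050): deductible takes £176, £11874 remains; coinsurance £11874 × 50% = £5937. Patient owes £6113 (running OOP £8087).
Claim 3 (£11655): 50% coinsurance on £11655 = £5827.50. That would push OOP to £13914.50, over the £9350 cap, so patient pays £9350 − £8087 = £1263.

£1263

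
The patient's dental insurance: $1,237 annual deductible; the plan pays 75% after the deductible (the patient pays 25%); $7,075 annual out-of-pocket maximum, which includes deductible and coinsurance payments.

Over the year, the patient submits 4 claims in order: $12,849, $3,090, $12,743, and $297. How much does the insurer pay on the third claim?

#1 ($12,849): $1,237 finishes the deductible; $11,612 goes to coinsurance; coinsurance $11,612 × 25% = $2,903. Cost to patient: $4,140. OOP to date $4,140. Insurer: $12,849 − $4,140 = $8,709.
#2 ($3,090): 25% coinsurance on $3,090 = $772.50. Patient pays $772.50; OOP now $4,912.50. Insurer: $3,090 − $772.50 = $2,317.50.
#3 ($12,743): deductible already satisfied, so patient's share is 25% × $12,743 = $3,185.75. OOP would hit $8,098.25 > $7,075, so the cap limits the patient to $7,075 − $4,912.50 = $2,162.50. Plan pays $12,743 − $2,162.50 = $10,580.50.

$10,580.50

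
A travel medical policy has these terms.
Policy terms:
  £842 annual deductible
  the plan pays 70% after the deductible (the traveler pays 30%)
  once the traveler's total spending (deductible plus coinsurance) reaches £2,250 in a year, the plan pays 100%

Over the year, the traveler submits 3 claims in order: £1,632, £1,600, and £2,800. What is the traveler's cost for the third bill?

#1 (£1,632): £842 finishes the deductible; £790 goes to coinsurance; traveler's 30% is £237. Traveler owes £1,079 (running OOP £1,079).
#2 (£1,600): deductible already satisfied, so traveler's share is 30% × £1,600 = £480. Cost to traveler: £480. OOP to date £1,559.
#3 (£2,800): deductible met; 30% of £2,800 = £840. OOP would hit £2,399 > £2,250, so the cap limits the traveler to £2,250 − £1,559 = £691.

£691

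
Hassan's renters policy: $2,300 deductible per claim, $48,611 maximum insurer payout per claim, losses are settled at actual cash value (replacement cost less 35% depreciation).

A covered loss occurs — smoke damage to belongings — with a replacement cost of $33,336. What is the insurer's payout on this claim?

Actual cash value after 35% depreciation: $33,336 × 65% = $21,668.40.
Less the $2,300 deductible: $21,668.40 − $2,300 = $19,368.40.
$19,368.40 ≤ $48,611, so the limit doesn't bind; insurer pays $19,368.40.

$19,368.40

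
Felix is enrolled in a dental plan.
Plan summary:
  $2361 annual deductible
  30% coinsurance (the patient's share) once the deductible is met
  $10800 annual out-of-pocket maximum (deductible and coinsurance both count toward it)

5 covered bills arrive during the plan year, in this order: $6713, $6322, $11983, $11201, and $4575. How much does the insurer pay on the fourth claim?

$9559.10

#1 ($6713): deductible takes $2361, $4352 remains; 30% of $4352 = $1305.60. Patient owes $3666.60 (running OOP $3666.60). Plan pays $6713 − $3666.60 = $3046.40.
#2 ($6322): deductible already satisfied, so patient's share is 30% × $6322 = $1896.60. Patient pays $1896.60; OOP now $5563.20. Plan pays $6322 − $1896.60 = $4425.40.
#3 ($11983): deductible already satisfied, so patient's share is 30% × $11983 = $3594.90. Cost to patient: $3594.90. OOP to date $9158.10. Insurer: $11983 − $3594.90 = $8388.10.
#4 ($11201): deductible already satisfied, so patient's share is 30% × $11201 = $3360.30. OOP would hit $12518.40 > $10800, so the cap limits the patient to $10800 − $9158.10 = $1641.90. Plan pays $11201 − $1641.90 = $9559.10.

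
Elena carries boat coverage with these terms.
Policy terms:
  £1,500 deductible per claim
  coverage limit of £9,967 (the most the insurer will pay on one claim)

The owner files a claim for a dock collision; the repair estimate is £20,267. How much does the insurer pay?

£9,967

Less the £1,500 deductible: £20,267 − £1,500 = £18,767.
£18,767 exceeds the £9,967 limit, so the insurer pays the limit: £9,967.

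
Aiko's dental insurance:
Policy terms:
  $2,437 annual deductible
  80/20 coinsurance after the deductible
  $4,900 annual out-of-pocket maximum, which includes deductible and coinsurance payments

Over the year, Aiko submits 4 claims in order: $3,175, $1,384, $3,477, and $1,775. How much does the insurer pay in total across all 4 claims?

#1 ($3,175): $2,437 to deductible, leaving $738; patient's 20% is $147.60. Patient pays $2,584.60; OOP now $2,584.60. Insurer: $3,175 − $2,584.60 = $590.40.
#2 ($1,384): deductible already satisfied, so patient's share is 20% × $1,384 = $276.80. Patient pays $276.80; OOP now $2,861.40. Insurer: $1,384 − $276.80 = $1,107.20.
#3 ($3,477): deductible already satisfied, so patient's share is 20% × $3,477 = $695.40. Cost to patient: $695.40. OOP to date $3,556.80. Insurer: $3,477 − $695.40 = $2,781.60.
#4 ($1,775): deductible met; 20% of $1,775 = $355. Patient owes $355 (running OOP $3,911.80). Insurer: $1,775 − $355 = $1,420.
Insurer total: $590.40 + $1,107.20 + $2,781.60 + $1,420 = $5,899.20.

$5,899.20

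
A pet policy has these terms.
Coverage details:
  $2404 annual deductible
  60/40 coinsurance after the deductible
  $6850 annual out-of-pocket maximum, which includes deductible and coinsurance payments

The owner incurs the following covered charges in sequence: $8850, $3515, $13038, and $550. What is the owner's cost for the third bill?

Bill 1, $8850: deductible takes $2404, $6446 remains; coinsurance $6446 × 40% = $2578.40. Cost to owner: $4982.40. OOP to date $4982.40.
Bill 2, $3515: 40% coinsurance on $3515 = $1406. Owner pays $1406; OOP now $6388.40.
Bill 3, $13038: 40% coinsurance on $13038 = $5215.20. That would push OOP to $11603.60, over the $6850 cap, so owner pays $6850 − $6388.40 = $461.60.

$461.60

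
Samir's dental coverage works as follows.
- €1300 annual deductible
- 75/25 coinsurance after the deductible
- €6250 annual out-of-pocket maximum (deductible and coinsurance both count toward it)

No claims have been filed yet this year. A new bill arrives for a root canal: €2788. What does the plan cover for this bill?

€1116

The full €1300 deductible is still open; €1300 of this bill applies to it.
After the €1300 deductible portion, €2788 − €1300 = €1488 is subject to coinsurance.
Coinsurance: €1488 × 25% = €372.
That puts the patient's cost at €1300 + €372 = €1672 before any cap.
Year-to-date out-of-pocket becomes €0 + €1672 = €1672, still under the €6250 maximum, so no cap applies.
Insurer pays the balance: €2788 − €1672 = €1116.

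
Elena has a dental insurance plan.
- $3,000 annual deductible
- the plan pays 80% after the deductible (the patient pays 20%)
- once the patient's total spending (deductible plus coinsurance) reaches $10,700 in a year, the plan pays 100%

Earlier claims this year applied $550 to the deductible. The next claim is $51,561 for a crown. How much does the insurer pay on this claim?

Remaining deductible: $3,000 − $550 = $2,450.
That leaves $51,561 − $2,450 = $49,111 for coinsurance.
20% of $49,111 = $9,822.20 falls to the patient.
That puts the patient's cost at $2,450 + $9,822.20 = $12,272.20 before any cap.
That would bring total out-of-pocket to $12,822.20, past the $10,700 cap. The patient is capped at $10,700 − $550 = $10,150 on this claim.
The insurer covers the remainder: $51,561 − $10,150 = $41,411.

$41,411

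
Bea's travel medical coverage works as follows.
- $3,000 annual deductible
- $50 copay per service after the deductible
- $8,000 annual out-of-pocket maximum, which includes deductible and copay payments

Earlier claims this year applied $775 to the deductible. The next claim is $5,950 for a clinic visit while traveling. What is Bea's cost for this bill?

$2,275

Remaining deductible: $3,000 − $775 = $2,225.
That leaves $5,950 − $2,225 = $3,725 for the copay.
Copay on this service: $50.
That puts the traveler's cost at $2,225 + $50 = $2,275 before any cap.
Cumulative spending $775 + $2,275 = $3,050 stays under the $8,000 maximum.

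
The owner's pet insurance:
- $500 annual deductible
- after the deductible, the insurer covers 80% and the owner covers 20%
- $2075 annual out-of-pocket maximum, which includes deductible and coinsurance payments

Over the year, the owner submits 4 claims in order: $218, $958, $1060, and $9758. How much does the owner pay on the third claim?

$212

Bill 1, $218: all of it applies to the deductible. Owner owes $218 (running OOP $218).
Bill 2, $958: $282 to deductible, leaving $676; 20% of $676 = $135.20. Cost to owner: $417.20. OOP to date $635.20.
Bill 3, $1060: deductible met; 20% of $1060 = $212. Cost to owner: $212. OOP to date $847.20.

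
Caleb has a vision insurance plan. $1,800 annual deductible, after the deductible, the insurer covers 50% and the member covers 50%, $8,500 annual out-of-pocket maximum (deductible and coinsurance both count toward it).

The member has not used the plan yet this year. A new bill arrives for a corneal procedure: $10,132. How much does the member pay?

Nothing has been paid toward the $1,800 deductible, so the first $1,800 of this charge is applied there.
After the $1,800 deductible portion, $10,132 − $1,800 = $8,332 is subject to coinsurance.
50% of $8,332 = $4,166 falls to the member.
That puts the member's cost at $1,800 + $4,166 = $5,966 before any cap.
Cumulative spending $0 + $5,966 = $5,966 stays under the $8,500 maximum.

$5,966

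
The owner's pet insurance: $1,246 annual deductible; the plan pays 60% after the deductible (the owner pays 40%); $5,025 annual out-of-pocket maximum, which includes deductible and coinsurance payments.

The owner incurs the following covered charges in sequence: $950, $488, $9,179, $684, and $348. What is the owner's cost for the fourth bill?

$30.60

Bill 1, $950: entire amount goes to the deductible. Owner pays $950; OOP now $950.
Bill 2, $488: $296 to deductible, leaving $192; 40% of $192 = $76.80. Owner owes $372.80 (running OOP $1,322.80).
Bill 3, $9,179: deductible already satisfied, so owner's share is 40% × $9,179 = $3,671.60. Cost to owner: $3,671.60. OOP to date $4,994.40.
Bill 4, $684: deductible already satisfied, so owner's share is 40% × $684 = $273.60. Adding that to $4,994.40 gives $5,268, past the $5,025 cap; owner pays only $5,025 − $4,994.40 = $30.60.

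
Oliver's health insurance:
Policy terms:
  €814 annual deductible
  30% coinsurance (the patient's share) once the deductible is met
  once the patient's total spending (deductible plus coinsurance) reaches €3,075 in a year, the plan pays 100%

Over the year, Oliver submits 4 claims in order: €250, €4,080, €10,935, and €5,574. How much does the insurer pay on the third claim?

€9,728.80

Bill 1, €250: entire amount goes to the deductible. Cost to patient: €250. OOP to date €250. Insurer: €250 − €250 = €0.
Bill 2, €4,080: €564 finishes the deductible; €3,516 goes to coinsurance; patient's 30% is €1,054.80. Patient owes €1,618.80 (running OOP €1,868.80). Insurer: €4,080 − €1,618.80 = €2,461.20.
Bill 3, €10,935: deductible already satisfied, so patient's share is 30% × €10,935 = €3,280.50. Adding that to €1,868.80 gives €5,149.30, past the €3,075 cap; patient pays only €3,075 − €1,868.80 = €1,206.20. Insurer: €10,935 − €1,206.20 = €9,728.80.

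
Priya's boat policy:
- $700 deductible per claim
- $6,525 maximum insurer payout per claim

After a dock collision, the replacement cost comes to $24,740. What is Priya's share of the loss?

$18,215

Subtract the deductible: $24,740 − $700 = $24,040.
The $6,525 per-incident cap binds; insurer pays $6,525.
The owner bears the rest of the original loss: $24,740 − $6,525 = $18,215.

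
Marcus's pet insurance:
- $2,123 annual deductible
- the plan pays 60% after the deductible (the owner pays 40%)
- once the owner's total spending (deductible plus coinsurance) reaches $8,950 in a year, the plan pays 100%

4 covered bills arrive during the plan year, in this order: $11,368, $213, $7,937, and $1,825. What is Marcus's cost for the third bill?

#1 ($11,368): $2,123 to deductible, leaving $9,245; coinsurance $9,245 × 40% = $3,698. Owner owes $5,821 (running OOP $5,821).
#2 ($213): deductible met; 40% of $213 = $85.20. Cost to owner: $85.20. OOP to date $5,906.20.
#3 ($7,937): deductible met; 40% of $7,937 = $3,174.80. OOP would hit $9,081 > $8,950, so the cap limits the owner to $8,950 − $5,906.20 = $3,043.80.

$3,043.80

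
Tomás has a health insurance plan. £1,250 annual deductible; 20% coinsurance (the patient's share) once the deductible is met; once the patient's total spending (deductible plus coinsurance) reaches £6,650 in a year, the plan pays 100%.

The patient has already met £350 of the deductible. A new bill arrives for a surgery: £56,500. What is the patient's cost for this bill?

£6,300

£350 of the £1,250 deductible is already met, leaving £900.
That leaves £56,500 − £900 = £55,600 for coinsurance.
Coinsurance: £55,600 × 20% = £11,120.
That puts the patient's cost at £900 + £11,120 = £12,020 before any cap.
Adding £12,020 to the £350 already spent would give £12,370, which exceeds the £6,650 cap; the patient pays just £6,650 − £350 = £6,300.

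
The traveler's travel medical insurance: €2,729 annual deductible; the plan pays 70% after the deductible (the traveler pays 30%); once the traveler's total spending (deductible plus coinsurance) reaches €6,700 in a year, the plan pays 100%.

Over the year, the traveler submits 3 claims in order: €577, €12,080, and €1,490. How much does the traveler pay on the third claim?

Claim 1 (€577): fully absorbed by the deductible. Cost to traveler: €577. OOP to date €577.
Claim 2 (€12,080): €2,152 finishes the deductible; €9,928 goes to coinsurance; coinsurance €9,928 × 30% = €2,978.40. Traveler owes €5,130.40 (running OOP €5,707.40).
Claim 3 (€1,490): deductible already satisfied, so traveler's share is 30% × €1,490 = €447. Traveler pays €447; OOP now €6,154.40.

€447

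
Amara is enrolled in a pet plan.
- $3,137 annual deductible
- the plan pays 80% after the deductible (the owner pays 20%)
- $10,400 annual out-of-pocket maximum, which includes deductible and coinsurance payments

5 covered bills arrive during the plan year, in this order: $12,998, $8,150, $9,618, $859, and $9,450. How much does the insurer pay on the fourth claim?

$687.20

Claim 1 ($12,998): $3,137 to deductible, leaving $9,861; 20% of $9,861 = $1,972.20. Cost to owner: $5,109.20. OOP to date $5,109.20. Insurer: $12,998 − $5,109.20 = $7,888.80.
Claim 2 ($8,150): deductible met; 20% of $8,150 = $1,630. Owner owes $1,630 (running OOP $6,739.20). Plan pays $8,150 − $1,630 = $6,520.
Claim 3 ($9,618): deductible already satisfied, so owner's share is 20% × $9,618 = $1,923.60. Owner owes $1,923.60 (running OOP $8,662.80). Insurer: $9,618 − $1,923.60 = $7,694.40.
Claim 4 ($859): deductible already satisfied, so owner's share is 20% × $859 = $171.80. Owner pays $171.80; OOP now $8,834.60. Plan pays $859 − $171.80 = $687.20.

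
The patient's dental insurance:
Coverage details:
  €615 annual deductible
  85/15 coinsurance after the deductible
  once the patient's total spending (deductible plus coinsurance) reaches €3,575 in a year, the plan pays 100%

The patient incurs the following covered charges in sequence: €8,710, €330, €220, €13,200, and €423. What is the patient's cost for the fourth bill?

#1 (€8,710): deductible takes €615, €8,095 remains; coinsurance €8,095 × 15% = €1,214.25. Cost to patient: €1,829.25. OOP to date €1,829.25.
#2 (€330): 15% coinsurance on €330 = €49.50. Patient owes €49.50 (running OOP €1,878.75).
#3 (€220): deductible met; 15% of €220 = €33. Patient owes €33 (running OOP €1,911.75).
#4 (€13,200): 15% coinsurance on €13,200 = €1,980. Adding that to €1,911.75 gives €3,891.75, past the €3,575 cap; patient pays only €3,575 − €1,911.75 = €1,663.25.

€1,663.25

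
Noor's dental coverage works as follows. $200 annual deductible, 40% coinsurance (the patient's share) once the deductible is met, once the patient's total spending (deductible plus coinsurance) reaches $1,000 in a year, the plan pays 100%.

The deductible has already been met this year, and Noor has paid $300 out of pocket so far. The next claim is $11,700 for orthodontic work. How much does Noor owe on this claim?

$700

With the deductible met, the entire $11,700 is subject to coinsurance.
Patient's 40% share of $11,700 is $4,680.
That would bring total out-of-pocket to $4,980, past the $1,000 cap. The patient is capped at $1,000 − $300 = $700 on this claim.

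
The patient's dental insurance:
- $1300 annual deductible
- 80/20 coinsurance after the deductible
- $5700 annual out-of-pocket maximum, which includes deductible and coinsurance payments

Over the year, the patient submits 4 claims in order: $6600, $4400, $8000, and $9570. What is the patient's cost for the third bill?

$1600

Claim 1 ($6600): $1300 finishes the deductible; $5300 goes to coinsurance; coinsurance $5300 × 20% = $1060. Cost to patient: $2360. OOP to date $2360.
Claim 2 ($4400): 20% coinsurance on $4400 = $880. Patient pays $880; OOP now $3240.
Claim 3 ($8000): deductible already satisfied, so patient's share is 20% × $8000 = $1600. Patient pays $1600; OOP now $4840.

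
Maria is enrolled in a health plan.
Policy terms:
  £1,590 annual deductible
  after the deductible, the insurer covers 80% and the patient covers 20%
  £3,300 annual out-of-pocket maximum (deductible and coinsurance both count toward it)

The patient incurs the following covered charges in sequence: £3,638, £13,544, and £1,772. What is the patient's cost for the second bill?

Bill 1, £3,638: £1,590 finishes the deductible; £2,048 goes to coinsurance; coinsurance £2,048 × 20% = £409.60. Cost to patient: £1,999.60. OOP to date £1,999.60.
Bill 2, £13,544: 20% coinsurance on £13,544 = £2,708.80. That would push OOP to £4,708.40, over the £3,300 cap, so patient pays £3,300 − £1,999.60 = £1,300.40.

£1,300.40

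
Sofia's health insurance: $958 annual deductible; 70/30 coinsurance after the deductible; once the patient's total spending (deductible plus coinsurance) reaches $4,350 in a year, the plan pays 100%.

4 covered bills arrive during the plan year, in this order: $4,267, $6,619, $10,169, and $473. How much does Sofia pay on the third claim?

$413.60

Claim 1 — $4,267: deductible takes $958, $3,309 remains; coinsurance $3,309 × 30% = $992.70. Patient pays $1,950.70; OOP now $1,950.70.
Claim 2 — $6,619: deductible already satisfied, so patient's share is 30% × $6,619 = $1,985.70. Cost to patient: $1,985.70. OOP to date $3,936.40.
Claim 3 — $10,169: deductible already satisfied, so patient's share is 30% × $10,169 = $3,050.70. OOP would hit $6,987.10 > $4,350, so the cap limits the patient to $4,350 − $3,936.40 = $413.60.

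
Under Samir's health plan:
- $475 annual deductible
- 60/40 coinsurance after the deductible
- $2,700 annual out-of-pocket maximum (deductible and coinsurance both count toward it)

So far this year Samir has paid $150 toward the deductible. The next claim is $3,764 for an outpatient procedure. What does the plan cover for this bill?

Remaining deductible: $475 − $150 = $325.
The remaining $3,439 (= $3,764 − $325) moves to coinsurance.
Coinsurance: $3,439 × 40% = $1,375.60.
So the patient owes $325 + $1,375.60 = $1,700.60 before any cap.
Cumulative spending $150 + $1,700.60 = $1,850.60 stays under the $2,700 maximum.
Insurer pays the balance: $3,764 − $1,700.60 = $2,063.40.

$2,063.40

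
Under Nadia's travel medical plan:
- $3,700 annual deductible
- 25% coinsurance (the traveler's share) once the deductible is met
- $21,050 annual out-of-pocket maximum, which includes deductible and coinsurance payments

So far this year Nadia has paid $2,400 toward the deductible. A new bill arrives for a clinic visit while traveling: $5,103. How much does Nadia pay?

$2,400 of the $3,700 deductible is already met, leaving $1,300.
The remaining $3,803 (= $5,103 − $1,300) moves to coinsurance.
25% of $3,803 = $950.75 falls to the traveler.
That puts the traveler's cost at $1,300 + $950.75 = $2,250.75 before any cap.
Total out-of-pocket so far would be $2,400 + $2,250.75 = $4,650.75, below the $21,050 cap — no reduction.

$2,250.75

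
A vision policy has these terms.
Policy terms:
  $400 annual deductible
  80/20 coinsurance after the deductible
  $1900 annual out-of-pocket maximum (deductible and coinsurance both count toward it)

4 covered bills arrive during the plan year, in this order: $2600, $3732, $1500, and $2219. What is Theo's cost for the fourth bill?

$13.60

Claim 1 — $2600: $400 to deductible, leaving $2200; coinsurance $2200 × 20% = $440. Cost to member: $840. OOP to date $840.
Claim 2 — $3732: 20% coinsurance on $3732 = $746.40. Member owes $746.40 (running OOP $1586.40).
Claim 3 — $1500: deductible already satisfied, so member's share is 20% × $1500 = $300. Cost to member: $300. OOP to date $1886.40.
Claim 4 — $2219: 20% coinsurance on $2219 = $443.80. That would push OOP to $2330.20, over the $1900 cap, so member pays $1900 − $1886.40 = $13.60.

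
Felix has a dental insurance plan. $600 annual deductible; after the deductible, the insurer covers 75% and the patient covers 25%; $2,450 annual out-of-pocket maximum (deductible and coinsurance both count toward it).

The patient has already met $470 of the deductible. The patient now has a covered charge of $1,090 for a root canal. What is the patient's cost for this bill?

Deductible still to meet: $600 − $470 = $130.
That leaves $1,090 − $130 = $960 for coinsurance.
Patient's 25% share of $960 is $240.
That puts the patient's cost at $130 + $240 = $370 before any cap.
Cumulative spending $470 + $370 = $840 stays under the $2,450 maximum.

$370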